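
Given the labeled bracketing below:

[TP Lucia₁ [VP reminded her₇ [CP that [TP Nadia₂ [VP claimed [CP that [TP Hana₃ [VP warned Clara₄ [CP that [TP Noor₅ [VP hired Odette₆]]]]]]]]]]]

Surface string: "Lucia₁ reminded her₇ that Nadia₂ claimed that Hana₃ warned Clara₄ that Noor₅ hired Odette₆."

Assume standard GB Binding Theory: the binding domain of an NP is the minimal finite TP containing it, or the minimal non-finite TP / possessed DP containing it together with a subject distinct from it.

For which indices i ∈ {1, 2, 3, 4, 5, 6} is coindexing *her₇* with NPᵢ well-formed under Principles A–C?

*her* is a pronoun, so Principle B applies: it must be free in its binding domain.
Binding domain of *her₇*: the matrix TP, whose subject is Lucia₁.
*Lucia₁* c-commands the pronoun within its binding domain → coindexation would violate Principle B.
*Nadia₂*: the pronoun c-commands this R-expression → coindexation would violate Principle C on *Nadia₂*.
*Hana₃*: the pronoun c-commands this R-expression → coindexation would violate Principle C on *Hana₃*.
*Clara₄*: the pronoun c-commands this R-expression → coindexation would violate Principle C on *Clara₄*.
*Noor₅*: the pronoun c-commands this R-expression → coindexation would violate Principle C on *Noor₅*.
*Odette₆*: the pronoun c-commands this R-expression → coindexation would violate Principle C on *Odette₆*.

none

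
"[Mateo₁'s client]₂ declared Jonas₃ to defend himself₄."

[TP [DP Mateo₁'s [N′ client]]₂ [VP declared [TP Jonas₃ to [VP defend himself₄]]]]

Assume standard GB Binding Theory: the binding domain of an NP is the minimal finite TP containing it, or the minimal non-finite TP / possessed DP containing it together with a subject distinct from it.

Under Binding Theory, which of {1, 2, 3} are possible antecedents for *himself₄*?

*himself* is an anaphor, so Principle A applies: it must be bound in its binding domain.
Binding domain of *himself₄*: the embedded TP, whose subject is Jonas₃.
*Mateo₁* does not c-command the anaphor → cannot bind it.
*[Mateo₁'s client]₂* c-commands the anaphor but is outside its binding domain → cannot satisfy Principle A.
*Jonas₃* c-commands the anaphor within its binding domain → licit binder.

{3}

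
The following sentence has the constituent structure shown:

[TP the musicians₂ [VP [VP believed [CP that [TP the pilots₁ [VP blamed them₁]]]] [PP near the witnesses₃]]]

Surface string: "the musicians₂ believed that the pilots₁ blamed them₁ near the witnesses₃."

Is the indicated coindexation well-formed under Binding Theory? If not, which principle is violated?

Principle B

The two coindexed NPs are *the pilots₁* and *them₁*.
*them₁* is a pronoun. Its binding domain is the embedded TP, whose subject is the pilots₁.
*the pilots₁* c-commands it within that domain and carries the same index.
The pronoun is locally bound → Principle B violation.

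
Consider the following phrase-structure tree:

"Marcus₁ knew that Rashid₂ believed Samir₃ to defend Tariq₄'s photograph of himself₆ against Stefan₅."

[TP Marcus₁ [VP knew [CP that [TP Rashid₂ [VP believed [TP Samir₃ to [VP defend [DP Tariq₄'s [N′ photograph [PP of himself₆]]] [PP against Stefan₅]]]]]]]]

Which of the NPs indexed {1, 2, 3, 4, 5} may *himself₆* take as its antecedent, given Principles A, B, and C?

{4}

*himself* is an anaphor, so Principle A applies: it must be bound in its binding domain.
Binding domain of *himself₆*: the possessed DP, whose subject is Tariq₄.
*Marcus₁* c-commands the anaphor but is outside its binding domain → cannot satisfy Principle A.
*Rashid₂* c-commands the anaphor but is outside its binding domain → cannot satisfy Principle A.
*Samir₃* c-commands the anaphor but is outside its binding domain → cannot satisfy Principle A.
*Tariq₄* c-commands the anaphor within its binding domain → licit binder.
*Stefan₅* does not c-command the anaphor → cannot bind it.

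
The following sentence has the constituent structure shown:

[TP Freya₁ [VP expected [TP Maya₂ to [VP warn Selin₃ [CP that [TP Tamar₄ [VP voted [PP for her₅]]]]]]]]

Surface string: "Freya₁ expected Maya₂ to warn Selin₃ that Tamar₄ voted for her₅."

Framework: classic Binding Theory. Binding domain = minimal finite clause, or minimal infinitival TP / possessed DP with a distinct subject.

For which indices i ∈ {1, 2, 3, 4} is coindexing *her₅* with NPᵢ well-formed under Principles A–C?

{1, 2, 3}

*her* is a pronoun, so Principle B applies: it must be free in its binding domain.
Binding domain of *her₅*: the embedded TP, whose subject is Tamar₄.
*Freya₁* c-commands the pronoun but from outside its binding domain, and is not c-commanded by it → coindexation permitted.
*Maya₂* c-commands the pronoun but from outside its binding domain, and is not c-commanded by it → coindexation permitted.
*Selin₃* c-commands the pronoun but from outside its binding domain, and is not c-commanded by it → coindexation permitted.
*Tamar₄* c-commands the pronoun within its binding domain → coindexation would violate Principle B.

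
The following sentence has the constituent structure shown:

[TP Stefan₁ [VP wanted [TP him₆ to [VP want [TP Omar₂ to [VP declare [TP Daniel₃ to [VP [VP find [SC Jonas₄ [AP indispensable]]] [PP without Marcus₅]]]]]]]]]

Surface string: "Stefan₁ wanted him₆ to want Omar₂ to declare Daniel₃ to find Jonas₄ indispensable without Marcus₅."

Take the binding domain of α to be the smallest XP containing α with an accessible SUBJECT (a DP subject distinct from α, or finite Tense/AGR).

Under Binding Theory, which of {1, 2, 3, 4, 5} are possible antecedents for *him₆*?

*him* is a pronoun, so Principle B applies: it must be free in its binding domain.
Binding domain of *him₆*: the matrix TP, whose subject is Stefan₁.
*Stefan₁* c-commands the pronoun within its binding domain → coindexation would violate Principle B.
*Omar₂*: the pronoun c-commands this R-expression → coindexation would violate Principle C on *Omar₂*.
*Daniel₃*: the pronoun c-commands this R-expression → coindexation would violate Principle C on *Daniel₃*.
*Jonas₄*: the pronoun c-commands this R-expression → coindexation would violate Principle C on *Jonas₄*.
*Marcus₅*: the pronoun c-commands this R-expression → coindexation would violate Principle C on *Marcus₅*.

none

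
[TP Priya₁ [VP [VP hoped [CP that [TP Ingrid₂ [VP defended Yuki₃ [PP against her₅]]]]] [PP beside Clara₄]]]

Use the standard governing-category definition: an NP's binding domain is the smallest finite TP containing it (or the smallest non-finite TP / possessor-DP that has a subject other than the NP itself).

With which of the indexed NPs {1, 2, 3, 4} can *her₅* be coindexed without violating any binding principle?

*her* is a pronoun, so Principle B applies: it must be free in its binding domain.
Binding domain of *her₅*: the embedded TP, whose subject is Ingrid₂.
*Priya₁* c-commands the pronoun but from outside its binding domain, and is not c-commanded by it → coindexation permitted.
*Ingrid₂* c-commands the pronoun within its binding domain → coindexation would violate Principle B.
*Yuki₃* c-commands the pronoun within its binding domain → coindexation would violate Principle B.
*Clara₄* and the pronoun do not c-command one another → neither Principle B nor Principle C is at stake; coindexation permitted.

{1, 4}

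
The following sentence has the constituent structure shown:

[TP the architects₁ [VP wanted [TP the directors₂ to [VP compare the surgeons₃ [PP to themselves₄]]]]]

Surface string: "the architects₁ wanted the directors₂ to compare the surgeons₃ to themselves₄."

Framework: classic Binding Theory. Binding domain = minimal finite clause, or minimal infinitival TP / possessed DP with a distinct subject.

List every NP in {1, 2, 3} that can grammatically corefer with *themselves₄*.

{2, 3}

*themselves* is an anaphor, so Principle A applies: it must be bound in its binding domain.
Binding domain of *themselves₄*: the embedded TP, whose subject is the directors₂.
*the architects₁* c-commands the anaphor but is outside its binding domain → cannot satisfy Principle A.
*the directors₂* c-commands the anaphor within its binding domain → licit binder.
*the surgeons₃* c-commands the anaphor within its binding domain → licit binder.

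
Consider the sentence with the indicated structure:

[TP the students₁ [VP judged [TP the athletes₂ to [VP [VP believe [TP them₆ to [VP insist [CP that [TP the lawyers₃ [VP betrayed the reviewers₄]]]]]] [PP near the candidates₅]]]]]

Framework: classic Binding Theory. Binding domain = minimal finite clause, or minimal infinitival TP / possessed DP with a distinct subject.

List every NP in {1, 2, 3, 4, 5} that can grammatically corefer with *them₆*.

{1, 5}

*them* is a pronoun, so Principle B applies: it must be free in its binding domain.
Binding domain of *them₆*: the embedded TP, whose subject is the athletes₂.
*the students₁* c-commands the pronoun but from outside its binding domain, and is not c-commanded by it → coindexation permitted.
*the athletes₂* c-commands the pronoun within its binding domain → coindexation would violate Principle B.
*the lawyers₃*: the pronoun c-commands this R-expression → coindexation would violate Principle C on *the lawyers₃*.
*the reviewers₄*: the pronoun c-commands this R-expression → coindexation would violate Principle C on *the reviewers₄*.
*the candidates₅* and the pronoun do not c-command one another → neither Principle B nor Principle C is at stake; coindexation permitted.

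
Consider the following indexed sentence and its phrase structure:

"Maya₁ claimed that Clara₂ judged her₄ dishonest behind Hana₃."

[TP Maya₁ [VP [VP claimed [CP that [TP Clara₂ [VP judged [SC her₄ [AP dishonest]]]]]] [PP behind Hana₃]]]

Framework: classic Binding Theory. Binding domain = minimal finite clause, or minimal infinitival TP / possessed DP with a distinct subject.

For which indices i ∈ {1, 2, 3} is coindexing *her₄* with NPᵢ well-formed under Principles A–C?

{1, 3}

*her* is a pronoun, so Principle B applies: it must be free in its binding domain.
Binding domain of *her₄*: the embedded TP, whose subject is Clara₂.
*Maya₁* c-commands the pronoun but from outside its binding domain, and is not c-commanded by it → coindexation permitted.
*Clara₂* c-commands the pronoun within its binding domain → coindexation would violate Principle B.
*Hana₃* and the pronoun do not c-command one another → neither Principle B nor Principle C is at stake; coindexation permitted.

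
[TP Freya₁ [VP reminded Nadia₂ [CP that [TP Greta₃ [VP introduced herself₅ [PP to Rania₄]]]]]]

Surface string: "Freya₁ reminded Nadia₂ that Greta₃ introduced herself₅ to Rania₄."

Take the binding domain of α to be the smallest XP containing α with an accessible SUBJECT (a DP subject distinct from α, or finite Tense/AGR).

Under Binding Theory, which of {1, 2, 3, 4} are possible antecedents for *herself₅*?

*herself* is an anaphor, so Principle A applies: it must be bound in its binding domain.
Binding domain of *herself₅*: the embedded TP, whose subject is Greta₃.
*Freya₁* c-commands the anaphor but is outside its binding domain → cannot satisfy Principle A.
*Nadia₂* c-commands the anaphor but is outside its binding domain → cannot satisfy Principle A.
*Greta₃* c-commands the anaphor within its binding domain → licit binder.
*Rania₄* does not c-command the anaphor → cannot bind it.

{3}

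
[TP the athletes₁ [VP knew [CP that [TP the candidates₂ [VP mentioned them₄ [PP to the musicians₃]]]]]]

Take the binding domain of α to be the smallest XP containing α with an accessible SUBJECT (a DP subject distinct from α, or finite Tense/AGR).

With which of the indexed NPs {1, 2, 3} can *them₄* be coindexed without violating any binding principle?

*them* is a pronoun, so Principle B applies: it must be free in its binding domain.
Binding domain of *them₄*: the embedded TP, whose subject is the candidates₂.
*the athletes₁* c-commands the pronoun but from outside its binding domain, and is not c-commanded by it → coindexation permitted.
*the candidates₂* c-commands the pronoun within its binding domain → coindexation would violate Principle B.
*the musicians₃*: the pronoun c-commands this R-expression → coindexation would violate Principle C on *the musicians₃*.

{1}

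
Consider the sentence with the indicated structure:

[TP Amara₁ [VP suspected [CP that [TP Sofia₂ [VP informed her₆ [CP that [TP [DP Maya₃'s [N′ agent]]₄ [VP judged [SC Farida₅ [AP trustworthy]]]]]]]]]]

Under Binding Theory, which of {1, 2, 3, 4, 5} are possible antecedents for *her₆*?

{1}

*her* is a pronoun, so Principle B applies: it must be free in its binding domain.
Binding domain of *her₆*: the embedded TP, whose subject is Sofia₂.
*Amara₁* c-commands the pronoun but from outside its binding domain, and is not c-commanded by it → coindexation permitted.
*Sofia₂* c-commands the pronoun within its binding domain → coindexation would violate Principle B.
*Maya₃*: the pronoun c-commands this R-expression → coindexation would violate Principle C on *Maya₃*.
*[Maya₃'s agent]₄*: the pronoun c-commands this R-expression → coindexation would violate Principle C on *[Maya₃'s agent]₄*.
*Farida₅*: the pronoun c-commands this R-expression → coindexation would violate Principle C on *Farida₅*.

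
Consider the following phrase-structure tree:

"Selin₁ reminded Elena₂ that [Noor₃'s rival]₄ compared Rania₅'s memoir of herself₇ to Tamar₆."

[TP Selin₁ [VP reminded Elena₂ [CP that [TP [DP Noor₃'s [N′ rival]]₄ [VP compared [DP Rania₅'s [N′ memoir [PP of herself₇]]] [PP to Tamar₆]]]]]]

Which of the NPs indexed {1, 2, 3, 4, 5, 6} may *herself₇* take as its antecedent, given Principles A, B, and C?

{5}

*herself* is an anaphor, so Principle A applies: it must be bound in its binding domain.
Binding domain of *herself₇*: the possessed DP, whose subject is Rania₅.
*Selin₁* c-commands the anaphor but is outside its binding domain → cannot satisfy Principle A.
*Elena₂* c-commands the anaphor but is outside its binding domain → cannot satisfy Principle A.
*Noor₃* does not c-command the anaphor → cannot bind it.
*[Noor₃'s rival]₄* c-commands the anaphor but is outside its binding domain → cannot satisfy Principle A.
*Rania₅* c-commands the anaphor within its binding domain → licit binder.
*Tamar₆* does not c-command the anaphor → cannot bind it.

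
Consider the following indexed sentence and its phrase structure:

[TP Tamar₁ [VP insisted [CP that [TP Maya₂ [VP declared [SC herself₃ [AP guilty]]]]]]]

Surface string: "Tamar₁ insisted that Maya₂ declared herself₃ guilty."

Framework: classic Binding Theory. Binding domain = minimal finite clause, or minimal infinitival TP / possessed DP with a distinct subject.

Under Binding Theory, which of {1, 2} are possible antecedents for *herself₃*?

*herself* is an anaphor, so Principle A applies: it must be bound in its binding domain.
Binding domain of *herself₃*: the embedded TP, whose subject is Maya₂.
*Tamar₁* c-commands the anaphor but is outside its binding domain → cannot satisfy Principle A.
*Maya₂* c-commands the anaphor within its binding domain → licit binder.

{2}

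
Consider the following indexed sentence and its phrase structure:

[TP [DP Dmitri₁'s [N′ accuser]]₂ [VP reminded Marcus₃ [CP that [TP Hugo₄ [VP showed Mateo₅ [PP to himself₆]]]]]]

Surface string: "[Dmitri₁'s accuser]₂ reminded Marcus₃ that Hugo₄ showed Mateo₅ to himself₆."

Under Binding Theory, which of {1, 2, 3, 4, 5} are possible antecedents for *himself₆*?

{4, 5}

*himself* is an anaphor, so Principle A applies: it must be bound in its binding domain.
Binding domain of *himself₆*: the embedded TP, whose subject is Hugo₄.
*Dmitri₁* does not c-command the anaphor → cannot bind it.
*[Dmitri₁'s accuser]₂* c-commands the anaphor but is outside its binding domain → cannot satisfy Principle A.
*Marcus₃* c-commands the anaphor but is outside its binding domain → cannot satisfy Principle A.
*Hugo₄* c-commands the anaphor within its binding domain → licit binder.
*Mateo₅* c-commands the anaphor within its binding domain → licit binder.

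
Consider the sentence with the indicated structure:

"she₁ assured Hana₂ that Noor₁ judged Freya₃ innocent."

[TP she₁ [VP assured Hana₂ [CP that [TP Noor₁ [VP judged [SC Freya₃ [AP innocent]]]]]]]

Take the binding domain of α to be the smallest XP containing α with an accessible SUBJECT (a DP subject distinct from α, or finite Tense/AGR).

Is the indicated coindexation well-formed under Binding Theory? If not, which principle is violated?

The two coindexed NPs are *she₁* and *Noor₁*.
*Noor₁* is an R-expression. Principle C requires it to be free everywhere.
*she₁* c-commands it and carries the same index.
The R-expression is bound → Principle C violation.

Principle C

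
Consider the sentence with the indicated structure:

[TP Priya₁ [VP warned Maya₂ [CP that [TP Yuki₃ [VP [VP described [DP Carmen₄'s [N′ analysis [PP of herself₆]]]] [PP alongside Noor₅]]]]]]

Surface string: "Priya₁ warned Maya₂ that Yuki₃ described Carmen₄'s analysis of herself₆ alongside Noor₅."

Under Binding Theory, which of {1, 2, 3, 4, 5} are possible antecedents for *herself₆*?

*herself* is an anaphor, so Principle A applies: it must be bound in its binding domain.
Binding domain of *herself₆*: the possessed DP, whose subject is Carmen₄.
*Priya₁* c-commands the anaphor but is outside its binding domain → cannot satisfy Principle A.
*Maya₂* c-commands the anaphor but is outside its binding domain → cannot satisfy Principle A.
*Yuki₃* c-commands the anaphor but is outside its binding domain → cannot satisfy Principle A.
*Carmen₄* c-commands the anaphor within its binding domain → licit binder.
*Noor₅* does not c-command the anaphor → cannot bind it.

{4}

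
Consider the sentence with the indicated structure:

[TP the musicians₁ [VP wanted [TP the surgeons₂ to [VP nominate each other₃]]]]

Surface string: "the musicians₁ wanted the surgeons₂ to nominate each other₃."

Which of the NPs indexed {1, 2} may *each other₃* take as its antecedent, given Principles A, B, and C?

*each other* is an anaphor, so Principle A applies: it must be bound in its binding domain.
Binding domain of *each other₃*: the embedded TP, whose subject is the surgeons₂.
*the musicians₁* c-commands the anaphor but is outside its binding domain → cannot satisfy Principle A.
*the surgeons₂* c-commands the anaphor within its binding domain → licit binder.

{2}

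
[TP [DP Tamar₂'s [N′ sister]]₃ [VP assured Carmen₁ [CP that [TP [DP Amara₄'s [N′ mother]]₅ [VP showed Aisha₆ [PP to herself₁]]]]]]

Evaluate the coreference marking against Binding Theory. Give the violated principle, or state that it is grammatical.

The two coindexed NPs are *Carmen₁* and *herself₁*.
*herself₁* is an anaphor. Principle A requires it to be bound within its binding domain — the embedded TP, whose subject is [Amara₄'s mother]₅.
Within that domain it is c-commanded by *[Amara₄'s mother]₅*, *Aisha₆*, none of which share its index.
*Carmen₁* does c-command the anaphor, but from outside its binding domain.
The anaphor is unbound in its domain → Principle A violation.

Principle A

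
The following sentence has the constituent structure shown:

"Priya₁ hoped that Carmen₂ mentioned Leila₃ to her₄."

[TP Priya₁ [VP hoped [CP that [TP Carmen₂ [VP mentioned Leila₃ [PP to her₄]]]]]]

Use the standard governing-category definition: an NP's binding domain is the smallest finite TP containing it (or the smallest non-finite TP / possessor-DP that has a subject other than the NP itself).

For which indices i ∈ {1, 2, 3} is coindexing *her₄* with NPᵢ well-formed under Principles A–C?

*her* is a pronoun, so Principle B applies: it must be free in its binding domain.
Binding domain of *her₄*: the embedded TP, whose subject is Carmen₂.
*Priya₁* c-commands the pronoun but from outside its binding domain, and is not c-commanded by it → coindexation permitted.
*Carmen₂* c-commands the pronoun within its binding domain → coindexation would violate Principle B.
*Leila₃* c-commands the pronoun within its binding domain → coindexation would violate Principle B.

{1}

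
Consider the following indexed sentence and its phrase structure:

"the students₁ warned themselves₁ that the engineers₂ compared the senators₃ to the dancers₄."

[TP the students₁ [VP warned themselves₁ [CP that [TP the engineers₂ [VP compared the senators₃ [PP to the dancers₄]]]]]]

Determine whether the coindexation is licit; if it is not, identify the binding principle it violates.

grammatical

The two coindexed NPs are *the students₁* and *themselves₁*.
*themselves₁* is an anaphor; its binding domain is the matrix TP, whose subject is the students₁. *the students₁* c-commands it within that domain and shares its index, so Principle A is satisfied.
*the students₁* is an R-expression; *themselves₁* does not c-command it, and no other NP shares its index, so Principle C is satisfied.
All principles are respected.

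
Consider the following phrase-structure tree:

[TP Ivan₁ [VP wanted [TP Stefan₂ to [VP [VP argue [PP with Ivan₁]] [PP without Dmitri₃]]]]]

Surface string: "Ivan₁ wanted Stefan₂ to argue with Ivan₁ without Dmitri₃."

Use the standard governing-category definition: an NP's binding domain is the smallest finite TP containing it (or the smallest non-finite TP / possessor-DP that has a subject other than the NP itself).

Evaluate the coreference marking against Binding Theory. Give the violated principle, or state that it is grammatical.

The two coindexed NPs are *Ivan₁* (the higher occurrence) and *Ivan₁* (the lower occurrence).
*Ivan₁* (the lower occurrence) is an R-expression. Principle C requires it to be free everywhere.
*Ivan₁* (the higher occurrence) c-commands it and carries the same index.
The R-expression is bound → Principle C violation.

Principle C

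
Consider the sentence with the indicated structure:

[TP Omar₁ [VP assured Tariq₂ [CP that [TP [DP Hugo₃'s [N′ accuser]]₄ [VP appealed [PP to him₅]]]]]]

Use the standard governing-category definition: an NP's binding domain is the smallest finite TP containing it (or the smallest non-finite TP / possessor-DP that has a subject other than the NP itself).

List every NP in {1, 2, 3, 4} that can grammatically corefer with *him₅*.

{1, 2, 3}

*him* is a pronoun, so Principle B applies: it must be free in its binding domain.
Binding domain of *him₅*: the embedded TP, whose subject is [Hugo₃'s accuser]₄.
*Omar₁* c-commands the pronoun but from outside its binding domain, and is not c-commanded by it → coindexation permitted.
*Tariq₂* c-commands the pronoun but from outside its binding domain, and is not c-commanded by it → coindexation permitted.
*Hugo₃* and the pronoun do not c-command one another → neither Principle B nor Principle C is at stake; coindexation permitted.
*[Hugo₃'s accuser]₄* c-commands the pronoun within its binding domain → coindexation would violate Principle B.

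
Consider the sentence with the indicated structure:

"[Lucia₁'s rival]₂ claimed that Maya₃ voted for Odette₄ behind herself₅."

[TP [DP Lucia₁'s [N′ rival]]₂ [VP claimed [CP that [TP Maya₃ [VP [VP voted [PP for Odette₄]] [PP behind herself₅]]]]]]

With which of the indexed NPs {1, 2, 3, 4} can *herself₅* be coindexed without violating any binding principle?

{3}

*herself* is an anaphor, so Principle A applies: it must be bound in its binding domain.
Binding domain of *herself₅*: the embedded TP, whose subject is Maya₃.
*Lucia₁* does not c-command the anaphor → cannot bind it.
*[Lucia₁'s rival]₂* c-commands the anaphor but is outside its binding domain → cannot satisfy Principle A.
*Maya₃* c-commands the anaphor within its binding domain → licit binder.
*Odette₄* does not c-command the anaphor → cannot bind it.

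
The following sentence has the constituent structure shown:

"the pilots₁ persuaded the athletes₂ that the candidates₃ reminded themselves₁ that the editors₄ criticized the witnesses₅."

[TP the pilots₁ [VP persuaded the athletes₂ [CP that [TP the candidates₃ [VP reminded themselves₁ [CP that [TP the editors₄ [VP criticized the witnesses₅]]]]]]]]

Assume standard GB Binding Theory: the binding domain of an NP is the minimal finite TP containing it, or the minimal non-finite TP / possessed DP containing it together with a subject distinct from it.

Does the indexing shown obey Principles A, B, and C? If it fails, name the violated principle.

The two coindexed NPs are *the pilots₁* and *themselves₁*.
*themselves₁* is an anaphor. Principle A requires it to be bound within its binding domain — the embedded TP, whose subject is the candidates₃.
Within that domain it is c-commanded by *the candidates₃*, which does not share its index.
*the pilots₁* does c-command the anaphor, but from outside its binding domain.
The anaphor is unbound in its domain → Principle A violation.

Principle A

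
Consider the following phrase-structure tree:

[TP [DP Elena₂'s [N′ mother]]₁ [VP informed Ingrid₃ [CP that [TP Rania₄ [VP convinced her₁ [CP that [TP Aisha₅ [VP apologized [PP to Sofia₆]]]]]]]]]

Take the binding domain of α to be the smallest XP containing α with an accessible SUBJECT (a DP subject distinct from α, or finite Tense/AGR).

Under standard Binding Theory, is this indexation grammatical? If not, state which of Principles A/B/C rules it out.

The two coindexed NPs are *[Elena₂'s mother]₁* and *her₁*.
*her₁* is a pronoun; its binding domain is the embedded TP, whose subject is Rania₄. Within that domain it is c-commanded only by *Rania₄*, which carries a different index — the pronoun is free locally, so Principle B holds.
*[Elena₂'s mother]₁* is an R-expression; *her₁* does not c-command it, and no other NP shares its index, so Principle C is satisfied.
All principles are respected.

grammatical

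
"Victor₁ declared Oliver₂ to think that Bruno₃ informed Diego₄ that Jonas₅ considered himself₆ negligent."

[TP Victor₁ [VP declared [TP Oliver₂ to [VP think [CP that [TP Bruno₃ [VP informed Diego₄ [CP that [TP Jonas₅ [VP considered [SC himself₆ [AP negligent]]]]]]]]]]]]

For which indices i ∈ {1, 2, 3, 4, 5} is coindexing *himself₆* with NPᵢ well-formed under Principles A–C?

{5}

*himself* is an anaphor, so Principle A applies: it must be bound in its binding domain.
Binding domain of *himself₆*: the embedded TP, whose subject is Jonas₅.
*Victor₁* c-commands the anaphor but is outside its binding domain → cannot satisfy Principle A.
*Oliver₂* c-commands the anaphor but is outside its binding domain → cannot satisfy Principle A.
*Bruno₃* c-commands the anaphor but is outside its binding domain → cannot satisfy Principle A.
*Diego₄* c-commands the anaphor but is outside its binding domain → cannot satisfy Principle A.
*Jonas₅* c-commands the anaphor within its binding domain → licit binder.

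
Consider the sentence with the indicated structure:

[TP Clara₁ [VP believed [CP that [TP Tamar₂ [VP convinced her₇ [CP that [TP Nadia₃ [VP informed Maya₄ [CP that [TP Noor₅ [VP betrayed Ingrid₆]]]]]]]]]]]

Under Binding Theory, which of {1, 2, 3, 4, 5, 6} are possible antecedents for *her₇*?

*her* is a pronoun, so Principle B applies: it must be free in its binding domain.
Binding domain of *her₇*: the embedded TP, whose subject is Tamar₂.
*Clara₁* c-commands the pronoun but from outside its binding domain, and is not c-commanded by it → coindexation permitted.
*Tamar₂* c-commands the pronoun within its binding domain → coindexation would violate Principle B.
*Nadia₃*: the pronoun c-commands this R-expression → coindexation would violate Principle C on *Nadia₃*.
*Maya₄*: the pronoun c-commands this R-expression → coindexation would violate Principle C on *Maya₄*.
*Noor₅*: the pronoun c-commands this R-expression → coindexation would violate Principle C on *Noor₅*.
*Ingrid₆*: the pronoun c-commands this R-expression → coindexation would violate Principle C on *Ingrid₆*.

{1}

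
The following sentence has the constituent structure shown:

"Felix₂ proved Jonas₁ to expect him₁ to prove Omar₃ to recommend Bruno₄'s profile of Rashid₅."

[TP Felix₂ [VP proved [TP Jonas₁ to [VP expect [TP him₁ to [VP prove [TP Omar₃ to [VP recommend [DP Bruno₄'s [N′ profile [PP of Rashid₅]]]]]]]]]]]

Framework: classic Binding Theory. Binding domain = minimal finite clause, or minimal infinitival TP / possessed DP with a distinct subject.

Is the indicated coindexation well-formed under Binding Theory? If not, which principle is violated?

The two coindexed NPs are *Jonas₁* and *him₁*.
*him₁* is a pronoun. Its binding domain is the embedded TP, whose subject is Jonas₁.
*Jonas₁* c-commands it within that domain and carries the same index.
The pronoun is locally bound → Principle B violation.

Principle B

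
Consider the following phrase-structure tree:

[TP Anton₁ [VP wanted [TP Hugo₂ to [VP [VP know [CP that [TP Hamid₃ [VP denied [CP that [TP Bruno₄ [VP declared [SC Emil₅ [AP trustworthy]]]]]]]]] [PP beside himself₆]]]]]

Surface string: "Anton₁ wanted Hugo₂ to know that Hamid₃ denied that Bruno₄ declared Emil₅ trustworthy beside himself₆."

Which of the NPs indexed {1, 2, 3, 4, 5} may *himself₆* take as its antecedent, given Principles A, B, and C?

*himself* is an anaphor, so Principle A applies: it must be bound in its binding domain.
Binding domain of *himself₆*: the embedded TP, whose subject is Hugo₂.
*Anton₁* c-commands the anaphor but is outside its binding domain → cannot satisfy Principle A.
*Hugo₂* c-commands the anaphor within its binding domain → licit binder.
*Hamid₃* does not c-command the anaphor → cannot bind it.
*Bruno₄* does not c-command the anaphor → cannot bind it.
*Emil₅* does not c-command the anaphor → cannot bind it.

{2}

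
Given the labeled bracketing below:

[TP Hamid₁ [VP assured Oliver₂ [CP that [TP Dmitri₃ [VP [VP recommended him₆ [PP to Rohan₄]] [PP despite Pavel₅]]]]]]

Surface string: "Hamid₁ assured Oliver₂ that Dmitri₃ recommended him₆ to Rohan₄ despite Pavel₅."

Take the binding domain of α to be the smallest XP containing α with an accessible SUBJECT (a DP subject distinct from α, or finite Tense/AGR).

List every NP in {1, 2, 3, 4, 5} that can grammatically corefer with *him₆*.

{1, 2, 5}

*him* is a pronoun, so Principle B applies: it must be free in its binding domain.
Binding domain of *him₆*: the embedded TP, whose subject is Dmitri₃.
*Hamid₁* c-commands the pronoun but from outside its binding domain, and is not c-commanded by it → coindexation permitted.
*Oliver₂* c-commands the pronoun but from outside its binding domain, and is not c-commanded by it → coindexation permitted.
*Dmitri₃* c-commands the pronoun within its binding domain → coindexation would violate Principle B.
*Rohan₄*: the pronoun c-commands this R-expression → coindexation would violate Principle C on *Rohan₄*.
*Pavel₅* and the pronoun do not c-command one another → neither Principle B nor Principle C is at stake; coindexation permitted.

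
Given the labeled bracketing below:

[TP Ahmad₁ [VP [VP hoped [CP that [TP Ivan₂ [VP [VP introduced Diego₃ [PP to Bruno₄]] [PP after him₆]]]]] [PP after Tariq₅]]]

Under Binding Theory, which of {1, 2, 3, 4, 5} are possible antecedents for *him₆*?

*him* is a pronoun, so Principle B applies: it must be free in its binding domain.
Binding domain of *him₆*: the embedded TP, whose subject is Ivan₂.
*Ahmad₁* c-commands the pronoun but from outside its binding domain, and is not c-commanded by it → coindexation permitted.
*Ivan₂* c-commands the pronoun within its binding domain → coindexation would violate Principle B.
*Diego₃* and the pronoun do not c-command one another → neither Principle B nor Principle C is at stake; coindexation permitted.
*Bruno₄* and the pronoun do not c-command one another → neither Principle B nor Principle C is at stake; coindexation permitted.
*Tariq₅* and the pronoun do not c-command one another → neither Principle B nor Principle C is at stake; coindexation permitted.

{1, 3, 4, 5}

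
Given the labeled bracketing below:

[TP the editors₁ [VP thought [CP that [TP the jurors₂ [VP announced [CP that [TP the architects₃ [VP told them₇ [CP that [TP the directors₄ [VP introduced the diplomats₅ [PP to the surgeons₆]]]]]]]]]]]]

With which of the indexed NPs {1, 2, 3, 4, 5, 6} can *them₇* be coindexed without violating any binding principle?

{1, 2}

*them* is a pronoun, so Principle B applies: it must be free in its binding domain.
Binding domain of *them₇*: the embedded TP, whose subject is the architects₃.
*the editors₁* c-commands the pronoun but from outside its binding domain, and is not c-commanded by it → coindexation permitted.
*the jurors₂* c-commands the pronoun but from outside its binding domain, and is not c-commanded by it → coindexation permitted.
*the architects₃* c-commands the pronoun within its binding domain → coindexation would violate Principle B.
*the directors₄*: the pronoun c-commands this R-expression → coindexation would violate Principle C on *the directors₄*.
*the diplomats₅*: the pronoun c-commands this R-expression → coindexation would violate Principle C on *the diplomats₅*.
*the surgeons₆*: the pronoun c-commands this R-expression → coindexation would violate Principle C on *the surgeons₆*.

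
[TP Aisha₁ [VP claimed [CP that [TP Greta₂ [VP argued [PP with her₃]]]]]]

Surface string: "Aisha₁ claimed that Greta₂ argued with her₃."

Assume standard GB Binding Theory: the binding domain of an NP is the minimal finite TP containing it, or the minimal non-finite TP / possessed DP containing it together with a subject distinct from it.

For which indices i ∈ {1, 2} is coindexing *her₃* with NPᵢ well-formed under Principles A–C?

{1}

*her* is a pronoun, so Principle B applies: it must be free in its binding domain.
Binding domain of *her₃*: the embedded TP, whose subject is Greta₂.
*Aisha₁* c-commands the pronoun but from outside its binding domain, and is not c-commanded by it → coindexation permitted.
*Greta₂* c-commands the pronoun within its binding domain → coindexation would violate Principle B.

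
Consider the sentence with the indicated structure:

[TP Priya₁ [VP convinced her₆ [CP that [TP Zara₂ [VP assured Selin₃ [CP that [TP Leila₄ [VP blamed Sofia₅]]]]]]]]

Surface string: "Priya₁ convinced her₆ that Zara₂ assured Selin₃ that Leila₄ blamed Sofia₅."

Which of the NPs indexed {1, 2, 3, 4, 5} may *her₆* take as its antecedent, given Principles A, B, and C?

none

*her* is a pronoun, so Principle B applies: it must be free in its binding domain.
Binding domain of *her₆*: the matrix TP, whose subject is Priya₁.
*Priya₁* c-commands the pronoun within its binding domain → coindexation would violate Principle B.
*Zara₂*: the pronoun c-commands this R-expression → coindexation would violate Principle C on *Zara₂*.
*Selin₃*: the pronoun c-commands this R-expression → coindexation would violate Principle C on *Selin₃*.
*Leila₄*: the pronoun c-commands this R-expression → coindexation would violate Principle C on *Leila₄*.
*Sofia₅*: the pronoun c-commands this R-expression → coindexation would violate Principle C on *Sofia₅*.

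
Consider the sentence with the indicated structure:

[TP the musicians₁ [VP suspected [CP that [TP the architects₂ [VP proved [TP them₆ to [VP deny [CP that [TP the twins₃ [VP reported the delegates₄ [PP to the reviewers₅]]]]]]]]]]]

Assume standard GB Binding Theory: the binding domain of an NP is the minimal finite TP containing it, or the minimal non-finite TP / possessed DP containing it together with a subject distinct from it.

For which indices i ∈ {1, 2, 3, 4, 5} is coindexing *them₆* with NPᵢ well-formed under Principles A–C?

*them* is a pronoun, so Principle B applies: it must be free in its binding domain.
Binding domain of *them₆*: the embedded TP, whose subject is the architects₂.
*the musicians₁* c-commands the pronoun but from outside its binding domain, and is not c-commanded by it → coindexation permitted.
*the architects₂* c-commands the pronoun within its binding domain → coindexation would violate Principle B.
*the twins₃*: the pronoun c-commands this R-expression → coindexation would violate Principle C on *the twins₃*.
*the delegates₄*: the pronoun c-commands this R-expression → coindexation would violate Principle C on *the delegates₄*.
*the reviewers₅*: the pronoun c-commands this R-expression → coindexation would violate Principle C on *the reviewers₅*.

{1}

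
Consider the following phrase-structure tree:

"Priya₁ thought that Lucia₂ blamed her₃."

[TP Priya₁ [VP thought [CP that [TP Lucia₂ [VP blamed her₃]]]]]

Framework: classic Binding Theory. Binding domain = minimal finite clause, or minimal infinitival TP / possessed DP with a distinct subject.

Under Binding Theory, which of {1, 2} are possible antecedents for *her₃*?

{1}

*her* is a pronoun, so Principle B applies: it must be free in its binding domain.
Binding domain of *her₃*: the embedded TP, whose subject is Lucia₂.
*Priya₁* c-commands the pronoun but from outside its binding domain, and is not c-commanded by it → coindexation permitted.
*Lucia₂* c-commands the pronoun within its binding domain → coindexation would violate Principle B.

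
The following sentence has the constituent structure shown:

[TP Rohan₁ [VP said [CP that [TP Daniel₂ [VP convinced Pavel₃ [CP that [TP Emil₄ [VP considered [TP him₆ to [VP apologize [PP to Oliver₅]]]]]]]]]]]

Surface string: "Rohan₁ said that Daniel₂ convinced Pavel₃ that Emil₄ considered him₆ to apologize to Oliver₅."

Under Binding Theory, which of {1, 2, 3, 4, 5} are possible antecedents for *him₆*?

{1, 2, 3}

*him* is a pronoun, so Principle B applies: it must be free in its binding domain.
Binding domain of *him₆*: the embedded TP, whose subject is Emil₄.
*Rohan₁* c-commands the pronoun but from outside its binding domain, and is not c-commanded by it → coindexation permitted.
*Daniel₂* c-commands the pronoun but from outside its binding domain, and is not c-commanded by it → coindexation permitted.
*Pavel₃* c-commands the pronoun but from outside its binding domain, and is not c-commanded by it → coindexation permitted.
*Emil₄* c-commands the pronoun within its binding domain → coindexation would violate Principle B.
*Oliver₅*: the pronoun c-commands this R-expression → coindexation would violate Principle C on *Oliver₅*.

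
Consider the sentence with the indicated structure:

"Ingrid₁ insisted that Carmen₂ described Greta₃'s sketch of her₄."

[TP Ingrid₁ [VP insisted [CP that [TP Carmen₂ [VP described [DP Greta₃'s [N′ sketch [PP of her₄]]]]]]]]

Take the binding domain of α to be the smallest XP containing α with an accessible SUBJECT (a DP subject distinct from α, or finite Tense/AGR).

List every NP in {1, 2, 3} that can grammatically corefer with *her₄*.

{1, 2}

*her* is a pronoun, so Principle B applies: it must be free in its binding domain.
Binding domain of *her₄*: the possessed DP, whose subject is Greta₃.
*Ingrid₁* c-commands the pronoun but from outside its binding domain, and is not c-commanded by it → coindexation permitted.
*Carmen₂* c-commands the pronoun but from outside its binding domain, and is not c-commanded by it → coindexation permitted.
*Greta₃* c-commands the pronoun within its binding domain → coindexation would violate Principle B.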